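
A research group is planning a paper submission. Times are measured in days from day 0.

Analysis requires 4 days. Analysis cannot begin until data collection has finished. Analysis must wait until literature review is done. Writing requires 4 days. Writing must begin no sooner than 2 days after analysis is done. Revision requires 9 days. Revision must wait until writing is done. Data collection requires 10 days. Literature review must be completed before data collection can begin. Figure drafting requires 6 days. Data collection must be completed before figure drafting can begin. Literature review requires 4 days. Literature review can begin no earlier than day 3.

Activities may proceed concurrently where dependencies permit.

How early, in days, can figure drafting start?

17

Literature review cannot begin until its own release at day 3. It runs from day 3 to 3 + 4 = day 7.
Data collection cannot begin until literature review (finishes day 7). It runs from day 7 to 7 + 10 = day 17.
Figure drafting waits on data collection (finishes day 17), so the earliest it can start is day 17.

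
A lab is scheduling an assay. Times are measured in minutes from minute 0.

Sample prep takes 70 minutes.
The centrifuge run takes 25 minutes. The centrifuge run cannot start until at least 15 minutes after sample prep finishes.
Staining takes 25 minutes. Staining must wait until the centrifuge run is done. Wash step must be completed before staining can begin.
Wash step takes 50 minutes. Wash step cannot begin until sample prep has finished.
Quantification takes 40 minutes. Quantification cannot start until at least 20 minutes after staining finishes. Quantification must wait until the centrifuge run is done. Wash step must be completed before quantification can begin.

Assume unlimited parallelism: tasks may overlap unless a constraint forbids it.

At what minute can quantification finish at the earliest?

Nothing blocks sample prep, so it runs from minute 0 to minute 70.
Wash step cannot begin until sample prep (finishes minute 70). It runs from minute 70 to 70 + 50 = minute 120.
The centrifuge run waits on sample prep (finishes minute 70, plus 15-minute gap → minute 85), so it starts at minute 85 and finishes at 85 + 25 = minute 110.
For staining: the centrifuge run (finishes minute 110); wash step (finishes minute 120). Taking the maximum gives a start of minute 120, and it finishes at 120 + 25 = minute 145.
Quantification cannot start until staining (finishes minute 145, plus 20-minute gap → minute 165); the centrifuge run (finishes minute 110); wash step (finishes minute 120). The controlling bound is minute 165, so quantification finishes at 165 + 40 = minute 205.

205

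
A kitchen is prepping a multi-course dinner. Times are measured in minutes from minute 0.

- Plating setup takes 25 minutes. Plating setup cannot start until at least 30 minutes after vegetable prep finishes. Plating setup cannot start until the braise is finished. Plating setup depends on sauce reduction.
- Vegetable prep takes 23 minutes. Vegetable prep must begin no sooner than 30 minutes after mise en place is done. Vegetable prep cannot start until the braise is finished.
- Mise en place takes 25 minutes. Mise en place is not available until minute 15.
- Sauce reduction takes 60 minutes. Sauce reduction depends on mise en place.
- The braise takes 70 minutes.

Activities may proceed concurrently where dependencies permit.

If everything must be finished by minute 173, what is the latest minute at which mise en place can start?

Plating setup has no dependents, so it just needs to finish by minute 173. Starting by 173 − 25 = minute 148 achieves that.
Vegetable prep must finish before plating setup (must start by minute 148, minus 30-minute gap → minute 118). With a 23-minute duration, vegetable prep must start by 118 − 23 = minute 95.
Sauce reduction feeds into plating setup (must start by minute 148); so sauce reduction must finish by minute 148 and therefore start by minute 88.
Mise en place feeds vegetable prep (must start by minute 95, minus 30-minute gap → minute 65); sauce reduction (must start by minute 88). Taking the minimum, mise en place must finish by minute 65 and start by 65 − 25 = minute 40.

40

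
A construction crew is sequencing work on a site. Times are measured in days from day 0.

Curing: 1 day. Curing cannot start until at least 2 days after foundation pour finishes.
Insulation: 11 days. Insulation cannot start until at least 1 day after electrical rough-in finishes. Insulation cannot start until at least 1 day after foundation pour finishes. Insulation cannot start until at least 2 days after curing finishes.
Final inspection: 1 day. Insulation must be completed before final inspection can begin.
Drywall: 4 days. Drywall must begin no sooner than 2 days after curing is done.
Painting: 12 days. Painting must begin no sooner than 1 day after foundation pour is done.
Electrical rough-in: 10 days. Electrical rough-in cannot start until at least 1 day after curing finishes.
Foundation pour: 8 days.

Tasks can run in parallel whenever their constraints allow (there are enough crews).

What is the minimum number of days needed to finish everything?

35

Foundation pour can start immediately at day 0; it finishes at day 8.
Painting waits on foundation pour (finishes day 8, plus 1-day gap → day 9), so it starts at day 9 and finishes at 9 + 12 = day 21.
Curing waits on foundation pour (finishes day 8, plus 2-day gap → day 10), so it starts at day 10 and finishes at 10 + 1 = day 11.
Drywall waits on curing (finishes day 11, plus 2-day gap → day 13), so it starts at day 13 and finishes at 13 + 4 = day 17.
Electrical rough-in waits on curing (finishes day 11, plus 1-day gap → day 12), so it starts at day 12 and finishes at 12 + 10 = day 22.
Insulation has to wait for electrical rough-in (finishes day 22, plus 1-day gap → day 23); foundation pour (finishes day 8, plus 1-day gap → day 9); curing (finishes day 11, plus 2-day gap → day 13). The latest of these is day 23, so insulation runs day 23 to 23 + 11 = day 34.
After insulation (finishes day 34), final inspection can start at day 34 and finishes at day 35.
All tasks are finished once the last one completes. Finish times: Foundation pour at 8, Curing at 11, Electrical rough-in at 22, Insulation at 34, Drywall at 17, Painting at 21, Final inspection at 35. The latest is day 35.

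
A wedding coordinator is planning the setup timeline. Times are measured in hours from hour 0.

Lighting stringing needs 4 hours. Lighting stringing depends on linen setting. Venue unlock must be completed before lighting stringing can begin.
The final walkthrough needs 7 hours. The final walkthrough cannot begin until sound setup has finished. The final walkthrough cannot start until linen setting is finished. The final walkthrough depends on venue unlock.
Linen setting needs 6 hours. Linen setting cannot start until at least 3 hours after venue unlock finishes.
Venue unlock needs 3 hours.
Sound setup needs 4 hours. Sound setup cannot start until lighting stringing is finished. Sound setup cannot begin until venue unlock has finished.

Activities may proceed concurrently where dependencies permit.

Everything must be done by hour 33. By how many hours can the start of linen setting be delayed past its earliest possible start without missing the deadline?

6

Venue unlock can start immediately at hour 0; it finishes at hour 3.
Linen setting cannot begin until venue unlock (finishes hour 3, plus 3-hour gap → hour 6). It runs from hour 6 to 6 + 6 = hour 12.

Working backward from the deadline:
Nothing follows the final walkthrough; the deadline of hour 33 is its only limit. It must start by 33 − 7 = hour 26.
Sound setup has to be done before the final walkthrough (must start by hour 26). That means finishing by hour 26, i.e. starting by 26 − 4 = hour 22.
Lighting stringing has to be done before sound setup (must start by hour 22). That means finishing by hour 22, i.e. starting by 22 − 4 = hour 18.
Linen setting has several dependents: lighting stringing (must start by hour 18); the final walkthrough (must start by hour 26). The earliest of those limits is hour 18, so linen setting must start by 18 − 6 = hour 12.
So linen setting can start as early as hour 6 and as late as hour 12, giving 12 − 6 = 6 hours of slack.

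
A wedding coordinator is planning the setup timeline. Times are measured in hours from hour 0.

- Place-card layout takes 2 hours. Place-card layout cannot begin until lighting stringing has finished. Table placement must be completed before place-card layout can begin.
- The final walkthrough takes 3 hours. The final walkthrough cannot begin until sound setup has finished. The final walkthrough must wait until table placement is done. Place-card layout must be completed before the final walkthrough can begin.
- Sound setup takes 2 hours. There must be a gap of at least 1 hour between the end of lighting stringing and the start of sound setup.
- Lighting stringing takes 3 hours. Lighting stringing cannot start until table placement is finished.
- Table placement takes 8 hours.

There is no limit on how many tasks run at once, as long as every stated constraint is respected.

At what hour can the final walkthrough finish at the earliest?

Nothing blocks table placement, so it runs from hour 0 to hour 8.
Lighting stringing waits on table placement (finishes hour 8), so it starts at hour 8 and finishes at 8 + 3 = hour 11.
Place-card layout needs all of lighting stringing (finishes hour 11); table placement (finishes hour 8). That puts its earliest start at hour 11; it finishes at 11 + 2 = hour 13.
Sound setup cannot begin until lighting stringing (finishes hour 11, plus 1-hour gap → hour 12). It runs from hour 12 to 12 + 2 = hour 14.
The final walkthrough cannot start until sound setup (finishes hour 14); table placement (finishes hour 8); place-card layout (finishes hour 13). The controlling bound is hour 14, so the final walkthrough finishes at 14 + 3 = hour 17.

17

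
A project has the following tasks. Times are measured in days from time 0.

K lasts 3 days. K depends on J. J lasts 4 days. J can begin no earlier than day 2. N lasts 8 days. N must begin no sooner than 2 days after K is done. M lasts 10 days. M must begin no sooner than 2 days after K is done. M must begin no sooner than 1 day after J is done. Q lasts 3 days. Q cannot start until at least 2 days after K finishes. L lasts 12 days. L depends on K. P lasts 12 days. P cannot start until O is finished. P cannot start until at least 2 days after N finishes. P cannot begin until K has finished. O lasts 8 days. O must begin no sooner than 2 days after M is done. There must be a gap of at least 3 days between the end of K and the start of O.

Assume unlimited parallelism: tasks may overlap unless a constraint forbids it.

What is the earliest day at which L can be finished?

After its own release at day 2, J can start at day 2 and finishes at day 6.
After J (finishes day 6), K can start at day 6 and finishes at day 9.
L cannot begin until K (finishes day 9). It runs from day 9 to 9 + 12 = day 21.

21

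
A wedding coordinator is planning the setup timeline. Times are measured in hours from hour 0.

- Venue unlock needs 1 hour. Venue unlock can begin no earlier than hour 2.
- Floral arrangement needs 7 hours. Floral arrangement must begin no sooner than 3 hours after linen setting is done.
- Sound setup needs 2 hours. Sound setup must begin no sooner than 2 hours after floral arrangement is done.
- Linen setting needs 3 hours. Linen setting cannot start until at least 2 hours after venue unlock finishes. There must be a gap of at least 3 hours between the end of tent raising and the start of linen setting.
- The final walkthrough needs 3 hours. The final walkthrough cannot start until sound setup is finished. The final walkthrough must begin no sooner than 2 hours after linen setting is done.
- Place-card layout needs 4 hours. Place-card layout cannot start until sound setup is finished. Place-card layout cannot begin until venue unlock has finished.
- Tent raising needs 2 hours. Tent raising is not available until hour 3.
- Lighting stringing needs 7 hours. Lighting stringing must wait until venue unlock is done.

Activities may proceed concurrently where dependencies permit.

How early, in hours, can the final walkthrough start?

25

After its own release at hour 3, tent raising can start at hour 3 and finishes at hour 5.
Venue unlock cannot begin until its own release at hour 2. It runs from hour 2 to 2 + 1 = hour 3.
For linen setting: venue unlock (finishes hour 3, plus 2-hour gap → hour 5); tent raising (finishes hour 5, plus 3-hour gap → hour 8). Taking the maximum gives a start of hour 8, and it finishes at 8 + 3 = hour 11.
Floral arrangement waits on linen setting (finishes hour 11, plus 3-hour gap → hour 14), so it starts at hour 14 and finishes at 14 + 7 = hour 21.
Sound setup cannot begin until floral arrangement (finishes hour 21, plus 2-hour gap → hour 23). It runs from hour 23 to 23 + 2 = hour 25.
The final walkthrough waits on sound setup (finishes hour 25); linen setting (finishes hour 11, plus 2-hour gap → hour 13). The latest of these is hour 25, which is the earliest the final walkthrough can start.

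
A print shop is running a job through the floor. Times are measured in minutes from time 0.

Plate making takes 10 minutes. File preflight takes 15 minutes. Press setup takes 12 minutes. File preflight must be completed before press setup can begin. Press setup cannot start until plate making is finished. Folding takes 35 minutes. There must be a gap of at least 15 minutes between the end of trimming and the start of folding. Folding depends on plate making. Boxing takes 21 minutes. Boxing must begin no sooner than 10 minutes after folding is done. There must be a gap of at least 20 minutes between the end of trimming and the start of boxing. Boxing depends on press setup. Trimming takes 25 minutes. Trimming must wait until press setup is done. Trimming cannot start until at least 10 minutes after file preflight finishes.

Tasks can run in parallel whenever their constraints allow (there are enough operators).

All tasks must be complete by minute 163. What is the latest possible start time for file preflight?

30

Boxing has no dependents, so it just needs to finish by minute 163. Starting by 163 − 21 = minute 142 achieves that.
Since boxing (must start by minute 142, minus 10-minute gap → minute 132) depends on it, folding must finish by minute 132. Backing off its 35-minute duration gives a latest start of minute 97.
For trimming: folding (must start by minute 97, minus 15-minute gap → minute 82); boxing (must start by minute 142, minus 20-minute gap → minute 122). The most restrictive is minute 82; with a 25-minute duration, trimming must start by minute 57.
Press setup feeds trimming (must start by minute 57); boxing (must start by minute 142). Taking the minimum, press setup must finish by minute 57 and start by 57 − 12 = minute 45.
File preflight must finish in time for press setup (must start by minute 45); trimming (must start by minute 57, minus 10-minute gap → minute 47). The tightest is minute 45, so file preflight must start by 45 − 15 = minute 30.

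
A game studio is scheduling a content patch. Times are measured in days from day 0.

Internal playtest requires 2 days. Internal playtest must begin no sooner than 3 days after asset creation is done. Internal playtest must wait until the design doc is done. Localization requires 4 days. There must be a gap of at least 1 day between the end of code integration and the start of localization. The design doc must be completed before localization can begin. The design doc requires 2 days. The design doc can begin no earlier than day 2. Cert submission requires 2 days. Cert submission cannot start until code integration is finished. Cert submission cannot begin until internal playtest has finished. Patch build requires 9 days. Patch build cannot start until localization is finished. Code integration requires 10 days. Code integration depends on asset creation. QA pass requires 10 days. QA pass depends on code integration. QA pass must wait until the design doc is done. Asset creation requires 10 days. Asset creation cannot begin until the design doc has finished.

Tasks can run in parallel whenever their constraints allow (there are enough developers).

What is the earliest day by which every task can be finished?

The design doc cannot begin until its own release at day 2. It runs from day 2 to 2 + 2 = day 4.
After the design doc (finishes day 4), asset creation can start at day 4 and finishes at day 14.
Internal playtest needs all of asset creation (finishes day 14, plus 3-day gap → day 17); the design doc (finishes day 4). That puts its earliest start at day 17; it finishes at 17 + 2 = day 19.
After asset creation (finishes day 14), code integration can start at day 14 and finishes at day 24.
For cert submission: code integration (finishes day 24); internal playtest (finishes day 19). Taking the maximum gives a start of day 24, and it finishes at 24 + 2 = day 26.
QA pass has to wait for code integration (finishes day 24); the design doc (finishes day 4). The latest of these is day 24, so QA pass runs day 24 to 24 + 10 = day 34.
Localization cannot start until code integration (finishes day 24, plus 1-day gap → day 25); the design doc (finishes day 4). The controlling bound is day 25, so localization finishes at 25 + 4 = day 29.
Patch build waits on localization (finishes day 29), so it starts at day 29 and finishes at 29 + 9 = day 38.
All tasks are finished once the last one completes. Finish times: The design doc at 4, Asset creation at 14, Code integration at 24, Internal playtest at 19, Localization at 29, QA pass at 34, Cert submission at 26, Patch build at 38. The latest is day 38.

38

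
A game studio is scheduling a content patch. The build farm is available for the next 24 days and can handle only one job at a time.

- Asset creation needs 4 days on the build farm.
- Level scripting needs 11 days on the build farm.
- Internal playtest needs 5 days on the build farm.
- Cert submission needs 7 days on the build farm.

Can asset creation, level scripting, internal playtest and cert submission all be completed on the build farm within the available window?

No

Running back to back, the jobs need 4 + 11 + 5 + 7 = 27 days on the build farm.
Since 27 > 24, they cannot all fit.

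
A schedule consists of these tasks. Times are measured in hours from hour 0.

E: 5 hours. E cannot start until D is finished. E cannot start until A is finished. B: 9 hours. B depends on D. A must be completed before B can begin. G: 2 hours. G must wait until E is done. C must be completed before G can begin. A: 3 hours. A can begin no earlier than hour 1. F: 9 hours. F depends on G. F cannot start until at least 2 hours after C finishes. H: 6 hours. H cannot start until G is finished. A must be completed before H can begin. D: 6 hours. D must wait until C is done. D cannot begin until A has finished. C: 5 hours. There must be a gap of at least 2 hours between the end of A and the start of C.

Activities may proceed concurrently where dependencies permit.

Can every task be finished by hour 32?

A waits on its own release at hour 1, so it starts at hour 1 and finishes at 1 + 3 = hour 4.
C waits on A (finishes hour 4, plus 2-hour gap → hour 6), so it starts at hour 6 and finishes at 6 + 5 = hour 11.
D needs all of C (finishes hour 11); A (finishes hour 4). That puts its earliest start at hour 11; it finishes at 11 + 6 = hour 17.
E cannot start until D (finishes hour 17); A (finishes hour 4). The controlling bound is hour 17, so E finishes at 17 + 5 = hour 22.
G has to wait for E (finishes hour 22); C (finishes hour 11). The latest of these is hour 22, so G runs hour 22 to 22 + 2 = hour 24.
H has to wait for G (finishes hour 24); A (finishes hour 4). The latest of these is hour 24, so H runs hour 24 to 24 + 6 = hour 30.
For F: G (finishes hour 24); C (finishes hour 11, plus 2-hour gap → hour 13). Taking the maximum gives a start of hour 24, and it finishes at 24 + 9 = hour 33.
B has to wait for D (finishes hour 17); A (finishes hour 4). The latest of these is hour 17, so B runs hour 17 to 17 + 9 = hour 26.
The earliest everything can be done is hour 33, which is after the deadline of 32, so it is not possible.

No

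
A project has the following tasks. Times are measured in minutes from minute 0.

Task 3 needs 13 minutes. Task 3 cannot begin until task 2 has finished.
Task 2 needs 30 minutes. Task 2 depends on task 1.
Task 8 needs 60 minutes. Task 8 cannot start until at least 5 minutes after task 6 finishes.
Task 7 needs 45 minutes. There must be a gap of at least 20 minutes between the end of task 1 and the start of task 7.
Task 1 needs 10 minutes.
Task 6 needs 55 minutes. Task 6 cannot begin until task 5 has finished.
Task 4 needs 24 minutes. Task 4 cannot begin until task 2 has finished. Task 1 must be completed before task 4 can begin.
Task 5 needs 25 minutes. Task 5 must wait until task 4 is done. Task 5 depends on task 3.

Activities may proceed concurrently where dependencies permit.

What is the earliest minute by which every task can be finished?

209

Task 1 can start immediately at minute 0; it finishes at minute 10.
Task 7 waits on task 1 (finishes minute 10, plus 20-minute gap → minute 30), so it starts at minute 30 and finishes at 30 + 45 = minute 75.
Task 2 cannot begin until task 1 (finishes minute 10). It runs from minute 10 to 10 + 30 = minute 40.
Task 4 has to wait for task 2 (finishes minute 40); task 1 (finishes minute 10). The latest of these is minute 40, so task 4 runs minute 40 to 40 + 24 = minute 64.
Task 3 waits on task 2 (finishes minute 40), so it starts at minute 40 and finishes at 40 + 13 = minute 53.
Task 5 needs all of task 4 (finishes minute 64); task 3 (finishes minute 53). That puts its earliest start at minute 64; it finishes at 64 + 25 = minute 89.
Task 6 waits on task 5 (finishes minute 89), so it starts at minute 89 and finishes at 89 + 55 = minute 144.
After task 6 (finishes minute 144, plus 5-minute gap → minute 149), task 8 can start at minute 149 and finishes at minute 209.
All tasks are finished once the last one completes. Finish times: Task 1 at 10, Task 2 at 40, Task 3 at 53, Task 4 at 64, Task 5 at 89, Task 6 at 144, Task 7 at 75, Task 8 at 209. The latest is minute 209.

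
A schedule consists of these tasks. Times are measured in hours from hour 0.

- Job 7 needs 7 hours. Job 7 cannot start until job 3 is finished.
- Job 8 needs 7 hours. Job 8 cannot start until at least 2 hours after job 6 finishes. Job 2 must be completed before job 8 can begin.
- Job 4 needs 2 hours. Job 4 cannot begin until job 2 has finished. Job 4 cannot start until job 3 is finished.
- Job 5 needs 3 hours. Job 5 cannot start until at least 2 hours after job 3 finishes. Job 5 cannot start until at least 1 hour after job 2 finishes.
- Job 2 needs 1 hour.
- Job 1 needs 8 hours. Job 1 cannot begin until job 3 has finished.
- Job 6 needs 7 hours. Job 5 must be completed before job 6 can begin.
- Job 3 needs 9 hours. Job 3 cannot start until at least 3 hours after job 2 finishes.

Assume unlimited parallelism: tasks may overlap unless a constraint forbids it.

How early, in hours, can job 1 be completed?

21

Nothing blocks job 2, so it runs from hour 0 to hour 1.
After job 2 (finishes hour 1, plus 3-hour gap → hour 4), job 3 can start at hour 4 and finishes at hour 13.
Job 1 cannot begin until job 3 (finishes hour 13). It runs from hour 13 to 13 + 8 = hour 21.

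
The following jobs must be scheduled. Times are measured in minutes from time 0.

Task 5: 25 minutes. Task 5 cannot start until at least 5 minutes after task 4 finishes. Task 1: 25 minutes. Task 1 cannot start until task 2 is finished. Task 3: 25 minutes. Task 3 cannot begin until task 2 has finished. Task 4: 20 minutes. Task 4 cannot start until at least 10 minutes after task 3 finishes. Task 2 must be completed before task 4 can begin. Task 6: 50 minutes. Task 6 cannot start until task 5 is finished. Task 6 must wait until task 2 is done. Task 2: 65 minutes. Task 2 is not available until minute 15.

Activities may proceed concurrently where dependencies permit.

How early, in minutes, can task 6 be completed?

After its own release at minute 15, task 2 can start at minute 15 and finishes at minute 80.
Task 3 cannot begin until task 2 (finishes minute 80). It runs from minute 80 to 80 + 25 = minute 105.
For task 4: task 3 (finishes minute 105, plus 10-minute gap → minute 115); task 2 (finishes minute 80). Taking the maximum gives a start of minute 115, and it finishes at 115 + 20 = minute 135.
Task 5 cannot begin until task 4 (finishes minute 135, plus 5-minute gap → minute 140). It runs from minute 140 to 140 + 25 = minute 165.
Task 6 cannot start until task 5 (finishes minute 165); task 2 (finishes minute 80). The controlling bound is minute 165, so task 6 finishes at 165 + 50 = minute 215.

215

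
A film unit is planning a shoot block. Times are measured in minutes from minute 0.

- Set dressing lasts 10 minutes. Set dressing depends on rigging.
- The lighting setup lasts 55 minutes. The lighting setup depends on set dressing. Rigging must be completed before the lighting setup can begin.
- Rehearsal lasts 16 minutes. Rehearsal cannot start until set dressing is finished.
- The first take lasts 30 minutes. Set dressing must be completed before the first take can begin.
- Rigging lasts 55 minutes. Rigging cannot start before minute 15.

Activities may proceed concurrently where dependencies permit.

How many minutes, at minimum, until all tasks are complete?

135

After its own release at minute 15, rigging can start at minute 15 and finishes at minute 70.
Set dressing waits on rigging (finishes minute 70), so it starts at minute 70 and finishes at 70 + 10 = minute 80.
The first take cannot begin until set dressing (finishes minute 80). It runs from minute 80 to 80 + 30 = minute 110.
Rehearsal cannot begin until set dressing (finishes minute 80). It runs from minute 80 to 80 + 16 = minute 96.
For the lighting setup: set dressing (finishes minute 80); rigging (finishes minute 70). Taking the maximum gives a start of minute 80, and it finishes at 80 + 55 = minute 135.
All tasks are finished once the last one completes. Finish times: Rigging at 70, Set dressing at 80, The lighting setup at 135, Rehearsal at 96, The first take at 110. The latest is minute 135.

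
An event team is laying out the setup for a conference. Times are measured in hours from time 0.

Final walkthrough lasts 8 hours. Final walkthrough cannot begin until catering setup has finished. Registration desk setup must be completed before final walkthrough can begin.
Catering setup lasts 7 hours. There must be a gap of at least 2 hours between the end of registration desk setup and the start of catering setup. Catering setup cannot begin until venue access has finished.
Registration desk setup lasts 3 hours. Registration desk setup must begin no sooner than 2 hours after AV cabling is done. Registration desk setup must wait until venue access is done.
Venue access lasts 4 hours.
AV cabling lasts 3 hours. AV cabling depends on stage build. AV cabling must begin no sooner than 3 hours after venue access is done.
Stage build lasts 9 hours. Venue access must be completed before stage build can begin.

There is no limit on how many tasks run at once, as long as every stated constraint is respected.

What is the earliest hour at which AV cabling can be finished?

Venue access can start immediately at hour 0; it finishes at hour 4.
After venue access (finishes hour 4), stage build can start at hour 4 and finishes at hour 13.
AV cabling needs all of stage build (finishes hour 13); venue access (finishes hour 4, plus 3-hour gap → hour 7). That puts its earliest start at hour 13; it finishes at 13 + 3 = hour 16.

16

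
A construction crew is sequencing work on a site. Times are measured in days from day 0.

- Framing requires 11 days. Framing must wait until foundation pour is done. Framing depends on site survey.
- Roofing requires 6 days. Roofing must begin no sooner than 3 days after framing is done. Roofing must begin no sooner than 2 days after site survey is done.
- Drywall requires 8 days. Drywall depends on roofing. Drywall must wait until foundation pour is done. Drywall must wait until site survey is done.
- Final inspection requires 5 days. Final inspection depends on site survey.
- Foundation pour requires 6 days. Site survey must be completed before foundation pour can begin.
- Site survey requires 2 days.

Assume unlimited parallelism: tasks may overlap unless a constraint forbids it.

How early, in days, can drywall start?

28

Site survey has no prerequisites, so it starts at day 0 and finishes at day 2.
Foundation pour waits on site survey (finishes day 2), so it starts at day 2 and finishes at 2 + 6 = day 8.
For framing: foundation pour (finishes day 8); site survey (finishes day 2). Taking the maximum gives a start of day 8, and it finishes at 8 + 11 = day 19.
For roofing: framing (finishes day 19, plus 3-day gap → day 22); site survey (finishes day 2, plus 2-day gap → day 4). Taking the maximum gives a start of day 22, and it finishes at 22 + 6 = day 28.
Drywall waits on roofing (finishes day 28); foundation pour (finishes day 8); site survey (finishes day 2). The latest of these is day 28, which is the earliest drywall can start.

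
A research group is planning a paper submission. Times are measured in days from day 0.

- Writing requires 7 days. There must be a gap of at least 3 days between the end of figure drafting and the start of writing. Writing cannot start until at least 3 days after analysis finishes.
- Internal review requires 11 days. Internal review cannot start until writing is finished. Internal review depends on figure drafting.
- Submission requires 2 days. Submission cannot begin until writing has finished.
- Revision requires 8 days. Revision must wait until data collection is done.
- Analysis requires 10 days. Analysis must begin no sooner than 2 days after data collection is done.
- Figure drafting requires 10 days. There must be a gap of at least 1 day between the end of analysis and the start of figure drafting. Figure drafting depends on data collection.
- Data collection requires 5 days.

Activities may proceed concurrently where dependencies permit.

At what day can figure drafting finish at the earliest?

Data collection has no prerequisites, so it starts at day 0 and finishes at day 5.
Analysis waits on data collection (finishes day 5, plus 2-day gap → day 7), so it starts at day 7 and finishes at 7 + 10 = day 17.
Figure drafting has to wait for analysis (finishes day 17, plus 1-day gap → day 18); data collection (finishes day 5). The latest of these is day 18, so figure drafting runs day 18 to 18 + 10 = day 28.

28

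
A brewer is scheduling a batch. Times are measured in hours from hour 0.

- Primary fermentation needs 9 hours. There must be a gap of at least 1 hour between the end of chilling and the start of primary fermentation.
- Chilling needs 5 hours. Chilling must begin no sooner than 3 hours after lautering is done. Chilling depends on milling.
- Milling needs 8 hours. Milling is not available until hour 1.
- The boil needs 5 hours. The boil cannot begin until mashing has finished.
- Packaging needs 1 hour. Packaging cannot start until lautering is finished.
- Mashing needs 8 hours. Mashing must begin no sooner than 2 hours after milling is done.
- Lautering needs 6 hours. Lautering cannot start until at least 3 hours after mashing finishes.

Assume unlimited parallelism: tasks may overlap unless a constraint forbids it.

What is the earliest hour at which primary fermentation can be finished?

After its own release at hour 1, milling can start at hour 1 and finishes at hour 9.
Mashing waits on milling (finishes hour 9, plus 2-hour gap → hour 11), so it starts at hour 11 and finishes at 11 + 8 = hour 19.
Lautering waits on mashing (finishes hour 19, plus 3-hour gap → hour 22), so it starts at hour 22 and finishes at 22 + 6 = hour 28.
Chilling cannot start until lautering (finishes hour 28, plus 3-hour gap → hour 31); milling (finishes hour 9). The controlling bound is hour 31, so chilling finishes at 31 + 5 = hour 36.
After chilling (finishes hour 36, plus 1-hour gap → hour 37), primary fermentation can start at hour 37 and finishes at hour 46.

46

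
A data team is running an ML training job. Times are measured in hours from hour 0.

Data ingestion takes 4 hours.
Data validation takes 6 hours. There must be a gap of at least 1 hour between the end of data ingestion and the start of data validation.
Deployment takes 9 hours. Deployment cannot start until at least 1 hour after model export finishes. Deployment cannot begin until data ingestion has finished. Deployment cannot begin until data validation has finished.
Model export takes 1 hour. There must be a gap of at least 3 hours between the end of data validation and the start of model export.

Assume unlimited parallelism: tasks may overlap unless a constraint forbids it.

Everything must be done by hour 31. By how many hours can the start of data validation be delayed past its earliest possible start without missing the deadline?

6

Data ingestion has no prerequisites, so it starts at hour 0 and finishes at hour 4.
Data validation waits on data ingestion (finishes hour 4, plus 1-hour gap → hour 5), so it starts at hour 5 and finishes at 5 + 6 = hour 11.

Working backward from the deadline:
Nothing follows deployment; the deadline of hour 31 is its only limit. It must start by 31 − 9 = hour 22.
Model export has to be done before deployment (must start by hour 22, minus 1-hour gap → hour 21). That means finishing by hour 21, i.e. starting by 21 − 1 = hour 20.
Data validation has several dependents: model export (must start by hour 20, minus 3-hour gap → hour 17); deployment (must start by hour 22). The earliest of those limits is hour 17, so data validation must start by 17 − 6 = hour 11.
So data validation can start as early as hour 5 and as late as hour 11, giving 11 − 5 = 6 hours of slack.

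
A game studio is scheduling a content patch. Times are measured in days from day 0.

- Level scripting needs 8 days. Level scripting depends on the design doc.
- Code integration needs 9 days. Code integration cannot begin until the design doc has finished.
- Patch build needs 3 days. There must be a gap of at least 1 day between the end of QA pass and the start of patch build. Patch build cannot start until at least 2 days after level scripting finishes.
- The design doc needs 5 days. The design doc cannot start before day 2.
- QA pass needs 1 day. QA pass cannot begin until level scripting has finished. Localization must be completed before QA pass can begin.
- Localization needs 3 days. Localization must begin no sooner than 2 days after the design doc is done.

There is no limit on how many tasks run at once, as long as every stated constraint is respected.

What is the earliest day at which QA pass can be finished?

16

After its own release at day 2, the design doc can start at day 2 and finishes at day 7.
Localization waits on the design doc (finishes day 7, plus 2-day gap → day 9), so it starts at day 9 and finishes at 9 + 3 = day 12.
Level scripting waits on the design doc (finishes day 7), so it starts at day 7 and finishes at 7 + 8 = day 15.
For QA pass: level scripting (finishes day 15); localization (finishes day 12). Taking the maximum gives a start of day 15, and it finishes at 15 + 1 = day 16.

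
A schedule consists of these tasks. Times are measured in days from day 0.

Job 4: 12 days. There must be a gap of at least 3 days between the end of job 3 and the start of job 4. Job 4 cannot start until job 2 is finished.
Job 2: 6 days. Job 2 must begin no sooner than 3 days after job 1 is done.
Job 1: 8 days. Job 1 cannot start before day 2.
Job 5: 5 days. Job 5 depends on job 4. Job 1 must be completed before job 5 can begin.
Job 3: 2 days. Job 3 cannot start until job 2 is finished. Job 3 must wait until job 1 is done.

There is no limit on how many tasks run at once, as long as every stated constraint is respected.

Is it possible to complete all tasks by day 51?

Job 1 waits on its own release at day 2, so it starts at day 2 and finishes at 2 + 8 = day 10.
Job 2 waits on job 1 (finishes day 10, plus 3-day gap → day 13), so it starts at day 13 and finishes at 13 + 6 = day 19.
Job 3 has to wait for job 2 (finishes day 19); job 1 (finishes day 10). The latest of these is day 19, so job 3 runs day 19 to 19 + 2 = day 21.
For job 4: job 3 (finishes day 21, plus 3-day gap → day 24); job 2 (finishes day 19). Taking the maximum gives a start of day 24, and it finishes at 24 + 12 = day 36.
Job 5 needs all of job 4 (finishes day 36); job 1 (finishes day 10). That puts its earliest start at day 36; it finishes at 36 + 5 = day 41.
Every task is finished by day 41, which is no later than the deadline of 51, so the schedule is feasible.

Yes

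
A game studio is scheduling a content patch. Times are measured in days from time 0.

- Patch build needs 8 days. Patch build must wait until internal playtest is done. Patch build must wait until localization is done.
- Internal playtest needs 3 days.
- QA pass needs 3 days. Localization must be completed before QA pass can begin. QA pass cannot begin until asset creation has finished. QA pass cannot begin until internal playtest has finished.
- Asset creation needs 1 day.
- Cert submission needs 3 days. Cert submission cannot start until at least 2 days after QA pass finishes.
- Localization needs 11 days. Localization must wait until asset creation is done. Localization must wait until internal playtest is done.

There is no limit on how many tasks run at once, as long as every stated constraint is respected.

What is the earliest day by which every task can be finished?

Internal playtest has no prerequisites, so it starts at day 0 and finishes at day 3.
Nothing blocks asset creation, so it runs from day 0 to day 1.
For localization: asset creation (finishes day 1); internal playtest (finishes day 3). Taking the maximum gives a start of day 3, and it finishes at 3 + 11 = day 14.
For patch build: internal playtest (finishes day 3); localization (finishes day 14). Taking the maximum gives a start of day 14, and it finishes at 14 + 8 = day 22.
QA pass needs all of localization (finishes day 14); asset creation (finishes day 1); internal playtest (finishes day 3). That puts its earliest start at day 14; it finishes at 14 + 3 = day 17.
Cert submission cannot begin until QA pass (finishes day 17, plus 2-day gap → day 19). It runs from day 19 to 19 + 3 = day 22.
All tasks are finished once the last one completes. Finish times: Asset creation at 1, Internal playtest at 3, Localization at 14, QA pass at 17, Cert submission at 22, Patch build at 22. The latest is day 22.

22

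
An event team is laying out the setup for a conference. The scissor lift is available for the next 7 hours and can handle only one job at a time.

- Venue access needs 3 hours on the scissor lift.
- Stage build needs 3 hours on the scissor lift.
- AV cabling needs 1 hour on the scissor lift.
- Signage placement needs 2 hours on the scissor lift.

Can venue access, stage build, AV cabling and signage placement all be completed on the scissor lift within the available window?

Running back to back, the jobs need 3 + 3 + 1 + 2 = 9 hours on the scissor lift.
Since 9 > 7, they cannot all fit.

No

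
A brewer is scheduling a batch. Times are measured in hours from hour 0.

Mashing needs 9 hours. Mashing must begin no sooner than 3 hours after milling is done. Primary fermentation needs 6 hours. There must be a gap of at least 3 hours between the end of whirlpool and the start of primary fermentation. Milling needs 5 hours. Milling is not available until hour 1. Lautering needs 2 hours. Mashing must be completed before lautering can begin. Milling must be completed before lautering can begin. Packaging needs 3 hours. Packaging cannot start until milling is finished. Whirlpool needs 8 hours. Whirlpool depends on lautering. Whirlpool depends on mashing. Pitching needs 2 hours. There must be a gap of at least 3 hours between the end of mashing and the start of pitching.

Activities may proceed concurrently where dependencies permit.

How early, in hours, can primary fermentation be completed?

37

After its own release at hour 1, milling can start at hour 1 and finishes at hour 6.
After milling (finishes hour 6, plus 3-hour gap → hour 9), mashing can start at hour 9 and finishes at hour 18.
Lautering cannot start until mashing (finishes hour 18); milling (finishes hour 6). The controlling bound is hour 18, so lautering finishes at 18 + 2 = hour 20.
Whirlpool cannot start until lautering (finishes hour 20); mashing (finishes hour 18). The controlling bound is hour 20, so whirlpool finishes at 20 + 8 = hour 28.
Primary fermentation waits on whirlpool (finishes hour 28, plus 3-hour gap → hour 31), so it starts at hour 31 and finishes at 31 + 6 = hour 37.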